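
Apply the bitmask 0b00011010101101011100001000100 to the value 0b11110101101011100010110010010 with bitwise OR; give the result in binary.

OR bit by bit (1 where either bit is 1):
  11110101101011100010110010010
| 00011010101101011100001000100
= 11111111101111111110111010110

0b11111111101111111110111010110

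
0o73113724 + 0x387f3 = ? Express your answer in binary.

0o73113724 = 0b111011001001011111010100 in binary.
0x387f3 = 0b111000011111110011 in binary.
Add column by column in base 2, right to left:
  0+1 = 1
  0+1 = 1
  1+0 = 1
  0+0 = 0
  1+1 = 0 carry 1
  0+1+1 = 0 carry 1
  1+1+1 = 1 carry 1
  1+1+1 = 1 carry 1
  1+1+1 = 1 carry 1
  1+1+1 = 1 carry 1
  1+1+1 = 1 carry 1
  0+0+1 = 1
  1+0 = 1
  0+0 = 0
  0+0 = 0
  1+1 = 0 carry 1
  0+1+1 = 0 carry 1
  0+1+1 = 0 carry 1
  1+0+1 = 0 carry 1
  1+0+1 = 0 carry 1
  0+0+1 = 1
  1+0 = 1
  1+0 = 1
  1+0 = 1

0b111100000001111111000111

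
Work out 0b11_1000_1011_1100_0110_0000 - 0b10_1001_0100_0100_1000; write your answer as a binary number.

0b1101100010100000011000

Subtract column by column in base 2:
  0-0 → 0
  0-0 → 0
  0-0 → 0
  0-1 → 1 (borrow)
  0-0-1 → 1 (borrow)
  1-0-1 → 0
  1-1 → 0
  0-0 → 0
  0-0 → 0
  0-0 → 0
  1-1 → 0
  1-0 → 1
  1-1 → 0
  1-0 → 1
  0-0 → 0
  1-1 → 0
  0-0 → 0
  0-1 → 1 (borrow)
  0-0-1 → 1 (borrow)
  1-0-1 → 0
  1-0 → 1
  1-0 → 1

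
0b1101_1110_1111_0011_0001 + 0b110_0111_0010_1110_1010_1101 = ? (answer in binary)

0b11101010001110111011110

Add column by column in base 2, right to left:
  1+1 = 0 carry 1
  0+0+1 = 1
  0+1 = 1
  0+1 = 1
  1+0 = 1
  1+1 = 0 carry 1
  0+0+1 = 1
  0+1 = 1
  1+0 = 1
  1+1 = 0 carry 1
  1+1+1 = 1 carry 1
  1+1+1 = 1 carry 1
  0+0+1 = 1
  1+1 = 0 carry 1
  1+0+1 = 0 carry 1
  1+0+1 = 0 carry 1
  1+1+1 = 1 carry 1
  0+1+1 = 0 carry 1
  1+1+1 = 1 carry 1
  1+0+1 = 0 carry 1
  0+0+1 = 1
  0+1 = 1
  0+1 = 1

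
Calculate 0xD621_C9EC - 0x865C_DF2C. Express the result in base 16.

Subtract column by column in base 16:
  C-C → 0
  E-2 → C
  9-F → A (borrow)
  C-D-1 → E (borrow)
  1-C-1 → 4 (borrow)
  2-5-1 → C (borrow)
  6-6-1 → F (borrow)
  D-8-1 → 4

0x4FC4EAC0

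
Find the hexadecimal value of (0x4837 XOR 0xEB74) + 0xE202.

0x18545

First 0x4837 XOR 0xEB74 = 0xA343.
Add column by column in base 16, right to left:
  3+2 = 5
  4+0 = 4
  3+2 = 5
  A+E = 8 carry 1
  final carry 1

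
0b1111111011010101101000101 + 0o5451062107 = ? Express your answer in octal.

0b1111111011010101101000101 = 0o177325505 in octal.
Add column by column in base 8, right to left:
  5+7 = 4 carry 1
  0+0+1 = 1
  5+1 = 6
  5+2 = 7
  2+6 = 0 carry 1
  3+0+1 = 4
  7+1 = 0 carry 1
  7+5+1 = 5 carry 1
  1+4+1 = 6
  0+5 = 5

0o5650407614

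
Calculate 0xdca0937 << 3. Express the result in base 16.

3 bits is not a whole number of base-16 digits; in binary: 1101110010100000100100110111 << 3 = 1101110010100000100100110111000.

0x6e5049b8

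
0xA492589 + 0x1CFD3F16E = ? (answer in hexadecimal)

Add column by column in base 16, right to left:
  9+E = 7 carry 1
  8+6+1 = F
  5+1 = 6
  2+F = 1 carry 1
  9+3+1 = D
  4+D = 1 carry 1
  A+F+1 = A carry 1
  0+C+1 = D
  0+1 = 1

0x1DA1D16F7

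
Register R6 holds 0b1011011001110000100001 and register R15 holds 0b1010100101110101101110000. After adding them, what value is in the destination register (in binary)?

Add column by column in base 2, right to left:
  1+0 = 1
  0+0 = 0
  0+0 = 0
  0+0 = 0
  0+1 = 1
  1+1 = 0 carry 1
  0+1+1 = 0 carry 1
  0+0+1 = 1
  0+1 = 1
  0+1 = 1
  1+0 = 1
  1+1 = 0 carry 1
  1+0+1 = 0 carry 1
  0+1+1 = 0 carry 1
  0+1+1 = 0 carry 1
  1+1+1 = 1 carry 1
  1+0+1 = 0 carry 1
  0+1+1 = 0 carry 1
  1+0+1 = 0 carry 1
  1+0+1 = 0 carry 1
  0+1+1 = 0 carry 1
  1+0+1 = 0 carry 1
  0+1+1 = 0 carry 1
  0+0+1 = 1
  0+1 = 1

0b1100000001000011110010001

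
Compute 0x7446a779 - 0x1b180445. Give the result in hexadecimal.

0x592ea334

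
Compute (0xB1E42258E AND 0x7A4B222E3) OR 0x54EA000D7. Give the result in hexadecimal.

0x74EA220D7

0xB1E42258E AND 0x7A4B222E3 = 0x304022082.
Then OR with 0x54EA000D7.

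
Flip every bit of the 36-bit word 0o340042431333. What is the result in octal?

Each oct digit d becomes 7−d:
  3→4, 4→3, 0→7, 0→7, 4→3, 2→5, 4→3, 3→4, 1→6, 3→4, 3→4, 3→4

0o437735346444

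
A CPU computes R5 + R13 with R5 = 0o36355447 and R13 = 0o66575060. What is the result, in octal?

0o125152527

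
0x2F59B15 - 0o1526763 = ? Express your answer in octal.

0o273566442

0x2F59B15 = 0o275315425 in octal.
Subtract column by column in base 8:
  5-3 → 2
  2-6 → 4 (borrow)
  4-7-1 → 4 (borrow)
  5-6-1 → 6 (borrow)
  1-2-1 → 6 (borrow)
  3-5-1 → 5 (borrow)
  5-1-1 → 3
  7-0 → 7
  2-0 → 2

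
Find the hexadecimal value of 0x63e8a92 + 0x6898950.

Add column by column in base 16, right to left:
  2+0 = 2
  9+5 = e
  a+9 = 3 carry 1
  8+8+1 = 1 carry 1
  e+9+1 = 8 carry 1
  3+8+1 = c
  6+6 = c

0xcc813e2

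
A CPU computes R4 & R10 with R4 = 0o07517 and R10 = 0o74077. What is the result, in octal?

AND each oct digit independently (no carries):
  0&7=0, 7&4=4, 5&0=0, 1&7=1, 7&7=7

0o04017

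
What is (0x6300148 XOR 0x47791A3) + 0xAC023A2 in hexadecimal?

First 0x6300148 XOR 0x47791A3 = 0x24790EB.
Add column by column in base 16, right to left:
  B+2 = D
  E+A = 8 carry 1
  0+3+1 = 4
  9+2 = B
  7+0 = 7
  4+C = 0 carry 1
  2+A+1 = D

0xD07B48D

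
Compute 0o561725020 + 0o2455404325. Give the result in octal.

Add column by column in base 8, right to left:
  0+5 = 5
  2+2 = 4
  0+3 = 3
  5+4 = 1 carry 1
  2+0+1 = 3
  7+4 = 3 carry 1
  1+5+1 = 7
  6+5 = 3 carry 1
  5+4+1 = 2 carry 1
  0+2+1 = 3

0o3237331345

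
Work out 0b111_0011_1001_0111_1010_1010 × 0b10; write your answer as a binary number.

0b111001110010111101010100

Multiply each base-2 digit by 2, carrying:
  0×2 = 0 → write 0
  1×2 = 2 → write 0 carry 1
  0×2+1 = 1 → write 1
  1×2 = 2 → write 0 carry 1
  0×2+1 = 1 → write 1
  1×2 = 2 → write 0 carry 1
  0×2+1 = 1 → write 1
  1×2 = 2 → write 0 carry 1
  1×2+1 = 3 → write 1 carry 1
  1×2+1 = 3 → write 1 carry 1
  1×2+1 = 3 → write 1 carry 1
  0×2+1 = 1 → write 1
  1×2 = 2 → write 0 carry 1
  0×2+1 = 1 → write 1
  0×2 = 0 → write 0
  1×2 = 2 → write 0 carry 1
  1×2+1 = 3 → write 1 carry 1
  1×2+1 = 3 → write 1 carry 1
  0×2+1 = 1 → write 1
  0×2 = 0 → write 0
  1×2 = 2 → write 0 carry 1
  1×2+1 = 3 → write 1 carry 1
  1×2+1 = 3 → write 1 carry 1
  remaining carry: 1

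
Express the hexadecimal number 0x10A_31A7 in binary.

0b1000010100011000110100111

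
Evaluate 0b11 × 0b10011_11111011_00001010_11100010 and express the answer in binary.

0b111011111100010010000010100110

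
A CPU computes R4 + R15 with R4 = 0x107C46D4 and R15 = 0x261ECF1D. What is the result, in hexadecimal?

0x369B15F1

Add column by column in base 16, right to left:
  4+D = 1 carry 1
  D+1+1 = F
  6+F = 5 carry 1
  4+C+1 = 1 carry 1
  C+E+1 = B carry 1
  7+1+1 = 9
  0+6 = 6
  1+2 = 3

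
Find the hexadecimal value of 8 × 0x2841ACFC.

0x1420D67E0

Multiply each base-16 digit by 8, carrying:
  C×8 = 96 → write 0 carry 6
  F×8+6 = 126 → write E carry 7
  C×8+7 = 103 → write 7 carry 6
  A×8+6 = 86 → write 6 carry 5
  1×8+5 = 13 → write D
  4×8 = 32 → write 0 carry 2
  8×8+2 = 66 → write 2 carry 4
  2×8+4 = 20 → write 4 carry 1
  remaining carry: 1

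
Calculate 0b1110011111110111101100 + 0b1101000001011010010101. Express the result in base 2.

Add column by column in base 2, right to left:
  0+1 = 1
  0+0 = 0
  1+1 = 0 carry 1
  1+0+1 = 0 carry 1
  0+1+1 = 0 carry 1
  1+0+1 = 0 carry 1
  1+0+1 = 0 carry 1
  1+1+1 = 1 carry 1
  1+0+1 = 0 carry 1
  0+1+1 = 0 carry 1
  1+1+1 = 1 carry 1
  1+0+1 = 0 carry 1
  1+1+1 = 1 carry 1
  1+0+1 = 0 carry 1
  1+0+1 = 0 carry 1
  1+0+1 = 0 carry 1
  1+0+1 = 0 carry 1
  0+0+1 = 1
  0+1 = 1
  1+0 = 1
  1+1 = 0 carry 1
  1+1+1 = 1 carry 1
  final carry 1

0b11011100001010010000001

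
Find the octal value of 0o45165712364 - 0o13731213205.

0o31234477157

Subtract column by column in base 8:
  4-5 → 7 (borrow)
  6-0-1 → 5
  3-2 → 1
  2-3 → 7 (borrow)
  1-1-1 → 7 (borrow)
  7-2-1 → 4
  5-1 → 4
  6-3 → 3
  1-7 → 2 (borrow)
  5-3-1 → 1
  4-1 → 3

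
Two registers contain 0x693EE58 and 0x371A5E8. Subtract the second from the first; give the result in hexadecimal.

0x3224870

Subtract column by column in base 16:
  8-8 → 0
  5-E → 7 (borrow)
  E-5-1 → 8
  E-A → 4
  3-1 → 2
  9-7 → 2
  6-3 → 3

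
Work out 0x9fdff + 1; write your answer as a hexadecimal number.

0x9fe00

The trailing 2 digits are F (max in base 16), so adding 1 cascades: they roll to 0 and the next digit up increments.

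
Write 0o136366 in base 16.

0xBCF6

Each octal digit is 3 bits: 1=001 3=011 6=110 3=011 6=110 6=110.
Group the bits into nibbles: 1011 1100 1111 0110 → BCF6.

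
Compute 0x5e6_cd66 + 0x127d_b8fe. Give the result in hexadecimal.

0x18648664

Add column by column in base 16, right to left:
  6+e = 4 carry 1
  6+f+1 = 6 carry 1
  d+8+1 = 6 carry 1
  c+b+1 = 8 carry 1
  6+d+1 = 4 carry 1
  e+7+1 = 6 carry 1
  5+2+1 = 8
  0+1 = 1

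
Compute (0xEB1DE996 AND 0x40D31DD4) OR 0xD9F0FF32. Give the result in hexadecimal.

0xEB1DE996 AND 0x40D31DD4 = 0x40110994.
Then OR with 0xD9F0FF32.

0xD9F1FFB6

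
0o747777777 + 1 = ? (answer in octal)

The trailing 7 digits are 7 (max in base 8), so adding 1 cascades: they roll to 0 and the next digit up increments.

0o750000000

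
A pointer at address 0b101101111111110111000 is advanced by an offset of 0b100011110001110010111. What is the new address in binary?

0b1010001110001101001111

Add column by column in base 2, right to left:
  0+1 = 1
  0+1 = 1
  0+1 = 1
  1+0 = 1
  1+1 = 0 carry 1
  1+0+1 = 0 carry 1
  0+0+1 = 1
  1+1 = 0 carry 1
  1+1+1 = 1 carry 1
  1+1+1 = 1 carry 1
  1+0+1 = 0 carry 1
  1+0+1 = 0 carry 1
  1+0+1 = 0 carry 1
  1+1+1 = 1 carry 1
  1+1+1 = 1 carry 1
  1+1+1 = 1 carry 1
  0+1+1 = 0 carry 1
  1+0+1 = 0 carry 1
  1+0+1 = 0 carry 1
  0+0+1 = 1
  1+1 = 0 carry 1
  final carry 1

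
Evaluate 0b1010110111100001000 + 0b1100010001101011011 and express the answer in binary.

0b10111001001001100011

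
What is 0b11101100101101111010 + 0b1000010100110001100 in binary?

0b100101111010100000110

Add column by column in base 2, right to left:
  0+0 = 0
  1+0 = 1
  0+1 = 1
  1+1 = 0 carry 1
  1+0+1 = 0 carry 1
  1+0+1 = 0 carry 1
  1+0+1 = 0 carry 1
  0+1+1 = 0 carry 1
  1+1+1 = 1 carry 1
  1+0+1 = 0 carry 1
  0+0+1 = 1
  1+1 = 0 carry 1
  0+0+1 = 1
  0+1 = 1
  1+0 = 1
  1+0 = 1
  0+0 = 0
  1+0 = 1
  1+1 = 0 carry 1
  1+0+1 = 0 carry 1
  final carry 1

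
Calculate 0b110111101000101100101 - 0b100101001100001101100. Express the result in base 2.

Subtract column by column in base 2:
  1-0 → 1
  0-0 → 0
  1-1 → 0
  0-1 → 1 (borrow)
  0-0-1 → 1 (borrow)
  1-1-1 → 1 (borrow)
  1-1-1 → 1 (borrow)
  0-0-1 → 1 (borrow)
  1-0-1 → 0
  0-0 → 0
  0-0 → 0
  0-1 → 1 (borrow)
  1-1-1 → 1 (borrow)
  0-0-1 → 1 (borrow)
  1-0-1 → 0
  1-1 → 0
  1-0 → 1
  1-1 → 0
  0-0 → 0
  1-0 → 1
  1-1 → 0

0b10010011100011111001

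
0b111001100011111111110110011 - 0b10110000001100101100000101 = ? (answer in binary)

Subtract column by column in base 2:
  1-1 → 0
  1-0 → 1
  0-1 → 1 (borrow)
  0-0-1 → 1 (borrow)
  1-0-1 → 0
  1-0 → 1
  0-0 → 0
  1-0 → 1
  1-1 → 0
  1-1 → 0
  1-0 → 1
  1-1 → 0
  1-0 → 1
  1-0 → 1
  1-1 → 0
  1-1 → 0
  1-0 → 1
  0-0 → 0
  0-0 → 0
  0-0 → 0
  1-0 → 1
  1-0 → 1
  0-1 → 1 (borrow)
  0-1-1 → 0 (borrow)
  1-0-1 → 0
  1-1 → 0
  1-0 → 1

0b100011100010011010010101110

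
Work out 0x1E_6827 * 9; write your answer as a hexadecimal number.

0x111A95F

Multiply each base-16 digit by 9, carrying:
  7×9 = 63 → write F carry 3
  2×9+3 = 21 → write 5 carry 1
  8×9+1 = 73 → write 9 carry 4
  6×9+4 = 58 → write A carry 3
  E×9+3 = 129 → write 1 carry 8
  1×9+8 = 17 → write 1 carry 1
  remaining carry: 1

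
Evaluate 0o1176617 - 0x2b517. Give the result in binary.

0o1176617 = 0b1001111110110001111 in binary.
0x2b517 = 0b101011010100010111 in binary.
Subtract column by column in base 2:
  1-1 → 0
  1-1 → 0
  1-1 → 0
  1-0 → 1
  0-1 → 1 (borrow)
  0-0-1 → 1 (borrow)
  0-0-1 → 1 (borrow)
  1-0-1 → 0
  1-1 → 0
  0-0 → 0
  1-1 → 0
  1-0 → 1
  1-1 → 0
  1-1 → 0
  1-0 → 1
  1-1 → 0
  0-0 → 0
  0-1 → 1 (borrow)
  1-0-1 → 0

0b100100100001111000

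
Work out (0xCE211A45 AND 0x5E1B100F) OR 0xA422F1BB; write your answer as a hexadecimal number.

0xCE211A45 AND 0x5E1B100F = 0x4E011005.
Then OR with 0xA422F1BB.

0xEE23F1BF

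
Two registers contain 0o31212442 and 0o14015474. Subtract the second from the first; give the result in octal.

0o15174746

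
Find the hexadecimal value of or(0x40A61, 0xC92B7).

OR each hex digit independently (no carries):
  4|C=C, 0|9=9, A|2=A, 6|B=F, 1|7=7

0xC9AF7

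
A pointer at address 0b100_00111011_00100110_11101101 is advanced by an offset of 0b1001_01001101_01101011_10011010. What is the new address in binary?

Add column by column in base 2, right to left:
  1+0 = 1
  0+1 = 1
  1+0 = 1
  1+1 = 0 carry 1
  0+1+1 = 0 carry 1
  1+0+1 = 0 carry 1
  1+0+1 = 0 carry 1
  1+1+1 = 1 carry 1
  0+1+1 = 0 carry 1
  1+1+1 = 1 carry 1
  1+0+1 = 0 carry 1
  0+1+1 = 0 carry 1
  0+0+1 = 1
  1+1 = 0 carry 1
  0+1+1 = 0 carry 1
  0+0+1 = 1
  1+1 = 0 carry 1
  1+0+1 = 0 carry 1
  0+1+1 = 0 carry 1
  1+1+1 = 1 carry 1
  1+0+1 = 0 carry 1
  1+0+1 = 0 carry 1
  0+1+1 = 0 carry 1
  0+0+1 = 1
  0+1 = 1
  0+0 = 0
  1+0 = 1
  0+1 = 1

0b1101100010001001001010000111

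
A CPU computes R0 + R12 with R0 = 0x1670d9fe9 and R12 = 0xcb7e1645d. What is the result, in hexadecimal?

Add column by column in base 16, right to left:
  9+d = 6 carry 1
  e+5+1 = 4 carry 1
  f+4+1 = 4 carry 1
  9+6+1 = 0 carry 1
  d+1+1 = f
  0+e = e
  7+7 = e
  6+b = 1 carry 1
  1+c+1 = e

0xe1eef0446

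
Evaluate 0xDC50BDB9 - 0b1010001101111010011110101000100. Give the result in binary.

0xDC50BDB9 = 0b11011100010100001011110110111001 in binary.
Subtract column by column in base 2:
  1-0 → 1
  0-0 → 0
  0-1 → 1 (borrow)
  1-0-1 → 0
  1-0 → 1
  1-0 → 1
  0-1 → 1 (borrow)
  1-0-1 → 0
  1-1 → 0
  0-0 → 0
  1-1 → 0
  1-1 → 0
  1-1 → 0
  1-1 → 0
  0-0 → 0
  1-0 → 1
  0-1 → 1 (borrow)
  0-0-1 → 1 (borrow)
  0-1-1 → 0 (borrow)
  0-1-1 → 0 (borrow)
  1-1-1 → 1 (borrow)
  0-1-1 → 0 (borrow)
  1-0-1 → 0
  0-1 → 1 (borrow)
  0-1-1 → 0 (borrow)
  0-0-1 → 1 (borrow)
  1-0-1 → 0
  1-0 → 1
  1-1 → 0
  0-0 → 0
  1-1 → 0
  1-0 → 1

0b10001010100100111000000001110101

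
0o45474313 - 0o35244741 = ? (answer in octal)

Subtract column by column in base 8:
  3-1 → 2
  1-4 → 5 (borrow)
  3-7-1 → 3 (borrow)
  4-4-1 → 7 (borrow)
  7-4-1 → 2
  4-2 → 2
  5-5 → 0
  4-3 → 1

0o10227352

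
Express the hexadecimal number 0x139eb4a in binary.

Expand each hex digit to 4 bits: 1=0001 3=0011 9=1001 e=1110 b=1011 4=0100 a=1010.

0b1001110011110101101001010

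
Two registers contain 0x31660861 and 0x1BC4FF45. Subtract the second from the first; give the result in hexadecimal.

Subtract column by column in base 16:
  1-5 → C (borrow)
  6-4-1 → 1
  8-F → 9 (borrow)
  0-F-1 → 0 (borrow)
  6-4-1 → 1
  6-C → A (borrow)
  1-B-1 → 5 (borrow)
  3-1-1 → 1

0x15A1091C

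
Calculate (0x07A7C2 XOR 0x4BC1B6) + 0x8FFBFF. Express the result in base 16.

0xDC6273

First 0x07A7C2 XOR 0x4BC1B6 = 0x4C6674.
Add column by column in base 16, right to left:
  4+F = 3 carry 1
  7+F+1 = 7 carry 1
  6+B+1 = 2 carry 1
  6+F+1 = 6 carry 1
  C+F+1 = C carry 1
  4+8+1 = D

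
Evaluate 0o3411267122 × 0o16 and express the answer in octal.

0o61203004174

Multiply each base-8 digit by 14, carrying:
  2×14 = 28 → write 4 carry 3
  2×14+3 = 31 → write 7 carry 3
  1×14+3 = 17 → write 1 carry 2
  7×14+2 = 100 → write 4 carry 12
  6×14+12 = 96 → write 0 carry 12
  2×14+12 = 40 → write 0 carry 5
  1×14+5 = 19 → write 3 carry 2
  1×14+2 = 16 → write 0 carry 2
  4×14+2 = 58 → write 2 carry 7
  3×14+7 = 49 → write 1 carry 6
  remaining carry: 6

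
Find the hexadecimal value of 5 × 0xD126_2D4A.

0x415BEE272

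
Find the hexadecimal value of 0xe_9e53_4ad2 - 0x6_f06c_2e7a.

Subtract column by column in base 16:
  2-a → 8 (borrow)
  d-7-1 → 5
  a-e → c (borrow)
  4-2-1 → 1
  3-c → 7 (borrow)
  5-6-1 → e (borrow)
  e-0-1 → d
  9-f → a (borrow)
  e-6-1 → 7

0x7ade71c58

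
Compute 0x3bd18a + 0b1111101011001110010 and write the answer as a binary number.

0x3bd18a = 0b1110111101000110001010 in binary.
Add column by column in base 2, right to left:
  0+0 = 0
  1+1 = 0 carry 1
  0+0+1 = 1
  1+0 = 1
  0+1 = 1
  0+1 = 1
  0+1 = 1
  1+0 = 1
  1+0 = 1
  0+1 = 1
  0+1 = 1
  0+0 = 0
  1+1 = 0 carry 1
  0+0+1 = 1
  1+1 = 0 carry 1
  1+1+1 = 1 carry 1
  1+1+1 = 1 carry 1
  1+1+1 = 1 carry 1
  0+1+1 = 0 carry 1
  1+0+1 = 0 carry 1
  1+0+1 = 0 carry 1
  1+0+1 = 0 carry 1
  final carry 1

0b10000111010011111111100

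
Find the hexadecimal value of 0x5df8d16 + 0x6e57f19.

Add column by column in base 16, right to left:
  6+9 = f
  1+1 = 2
  d+f = c carry 1
  8+7+1 = 0 carry 1
  f+5+1 = 5 carry 1
  d+e+1 = c carry 1
  5+6+1 = c

0xcc50c2f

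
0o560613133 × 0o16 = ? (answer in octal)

0o12052634372

Multiply each base-8 digit by 14, carrying:
  3×14 = 42 → write 2 carry 5
  3×14+5 = 47 → write 7 carry 5
  1×14+5 = 19 → write 3 carry 2
  3×14+2 = 44 → write 4 carry 5
  1×14+5 = 19 → write 3 carry 2
  6×14+2 = 86 → write 6 carry 10
  0×14+10 = 10 → write 2 carry 1
  6×14+1 = 85 → write 5 carry 10
  5×14+10 = 80 → write 0 carry 10
  remaining carry: 12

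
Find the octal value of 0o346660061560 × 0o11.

0o4035460677360

Multiply each base-8 digit by 9, carrying:
  0×9 = 0 → write 0
  6×9 = 54 → write 6 carry 6
  5×9+6 = 51 → write 3 carry 6
  1×9+6 = 15 → write 7 carry 1
  6×9+1 = 55 → write 7 carry 6
  0×9+6 = 6 → write 6
  0×9 = 0 → write 0
  6×9 = 54 → write 6 carry 6
  6×9+6 = 60 → write 4 carry 7
  6×9+7 = 61 → write 5 carry 7
  4×9+7 = 43 → write 3 carry 5
  3×9+5 = 32 → write 0 carry 4
  remaining carry: 4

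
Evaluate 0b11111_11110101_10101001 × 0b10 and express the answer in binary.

Multiply each base-2 digit by 2, carrying:
  1×2 = 2 → write 0 carry 1
  0×2+1 = 1 → write 1
  0×2 = 0 → write 0
  1×2 = 2 → write 0 carry 1
  0×2+1 = 1 → write 1
  1×2 = 2 → write 0 carry 1
  0×2+1 = 1 → write 1
  1×2 = 2 → write 0 carry 1
  1×2+1 = 3 → write 1 carry 1
  0×2+1 = 1 → write 1
  1×2 = 2 → write 0 carry 1
  0×2+1 = 1 → write 1
  1×2 = 2 → write 0 carry 1
  1×2+1 = 3 → write 1 carry 1
  1×2+1 = 3 → write 1 carry 1
  1×2+1 = 3 → write 1 carry 1
  1×2+1 = 3 → write 1 carry 1
  1×2+1 = 3 → write 1 carry 1
  1×2+1 = 3 → write 1 carry 1
  1×2+1 = 3 → write 1 carry 1
  1×2+1 = 3 → write 1 carry 1
  remaining carry: 1

0b1111111110101101010010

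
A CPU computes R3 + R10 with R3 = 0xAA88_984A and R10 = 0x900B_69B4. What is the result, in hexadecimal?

Add column by column in base 16, right to left:
  A+4 = E
  4+B = F
  8+9 = 1 carry 1
  9+6+1 = 0 carry 1
  8+B+1 = 4 carry 1
  8+0+1 = 9
  A+0 = A
  A+9 = 3 carry 1
  final carry 1

0x13A9401FE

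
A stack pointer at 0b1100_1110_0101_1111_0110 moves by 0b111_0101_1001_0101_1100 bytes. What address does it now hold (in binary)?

0b101000011111101010010

Add column by column in base 2, right to left:
  0+0 = 0
  1+0 = 1
  1+1 = 0 carry 1
  0+1+1 = 0 carry 1
  1+1+1 = 1 carry 1
  1+0+1 = 0 carry 1
  1+1+1 = 1 carry 1
  1+0+1 = 0 carry 1
  1+1+1 = 1 carry 1
  0+0+1 = 1
  1+0 = 1
  0+1 = 1
  0+1 = 1
  1+0 = 1
  1+1 = 0 carry 1
  1+0+1 = 0 carry 1
  0+1+1 = 0 carry 1
  0+1+1 = 0 carry 1
  1+1+1 = 1 carry 1
  1+0+1 = 0 carry 1
  final carry 1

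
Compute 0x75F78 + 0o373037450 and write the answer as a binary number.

0b11111100111001111010100000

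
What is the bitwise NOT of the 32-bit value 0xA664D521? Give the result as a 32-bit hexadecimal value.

0x599B2ADE

Each hex digit d becomes F−d:
  A→5, 6→9, 6→9, 4→B, D→2, 5→A, 2→D, 1→E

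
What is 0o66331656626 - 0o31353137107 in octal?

0o34756517517

Subtract column by column in base 8:
  6-7 → 7 (borrow)
  2-0-1 → 1
  6-1 → 5
  6-7 → 7 (borrow)
  5-3-1 → 1
  6-1 → 5
  1-3 → 6 (borrow)
  3-5-1 → 5 (borrow)
  3-3-1 → 7 (borrow)
  6-1-1 → 4
  6-3 → 3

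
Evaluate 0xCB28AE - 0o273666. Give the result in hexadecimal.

0xC9B0F8

0o273666 = 0x177B6 in hexadecimal.
Subtract column by column in base 16:
  E-6 → 8
  A-B → F (borrow)
  8-7-1 → 0
  2-7 → B (borrow)
  B-1-1 → 9
  C-0 → C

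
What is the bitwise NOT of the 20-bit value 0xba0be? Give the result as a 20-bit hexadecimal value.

Each hex digit d becomes f−d:
  b→4, a→5, 0→f, b→4, e→1

0x45f41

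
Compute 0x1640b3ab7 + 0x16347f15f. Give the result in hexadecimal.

0x2c7532c16

Add column by column in base 16, right to left:
  7+f = 6 carry 1
  b+5+1 = 1 carry 1
  a+1+1 = c
  3+f = 2 carry 1
  b+7+1 = 3 carry 1
  0+4+1 = 5
  4+3 = 7
  6+6 = c
  1+1 = 2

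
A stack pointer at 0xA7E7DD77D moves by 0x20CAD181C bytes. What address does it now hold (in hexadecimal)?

Add column by column in base 16, right to left:
  D+C = 9 carry 1
  7+1+1 = 9
  7+8 = F
  D+1 = E
  D+D = A carry 1
  7+A+1 = 2 carry 1
  E+C+1 = B carry 1
  7+0+1 = 8
  A+2 = C

0xC8B2AEF99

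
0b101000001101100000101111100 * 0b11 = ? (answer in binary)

Multiply each base-2 digit by 3, carrying:
  0×3 = 0 → write 0
  0×3 = 0 → write 0
  1×3 = 3 → write 1 carry 1
  1×3+1 = 4 → write 0 carry 2
  1×3+2 = 5 → write 1 carry 2
  1×3+2 = 5 → write 1 carry 2
  1×3+2 = 5 → write 1 carry 2
  0×3+2 = 2 → write 0 carry 1
  1×3+1 = 4 → write 0 carry 2
  0×3+2 = 2 → write 0 carry 1
  0×3+1 = 1 → write 1
  0×3 = 0 → write 0
  0×3 = 0 → write 0
  0×3 = 0 → write 0
  1×3 = 3 → write 1 carry 1
  1×3+1 = 4 → write 0 carry 2
  0×3+2 = 2 → write 0 carry 1
  1×3+1 = 4 → write 0 carry 2
  1×3+2 = 5 → write 1 carry 2
  0×3+2 = 2 → write 0 carry 1
  0×3+1 = 1 → write 1
  0×3 = 0 → write 0
  0×3 = 0 → write 0
  0×3 = 0 → write 0
  1×3 = 3 → write 1 carry 1
  0×3+1 = 1 → write 1
  1×3 = 3 → write 1 carry 1
  remaining carry: 1

0b1111000101000100010001110100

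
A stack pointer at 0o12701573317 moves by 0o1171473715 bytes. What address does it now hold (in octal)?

Add column by column in base 8, right to left:
  7+5 = 4 carry 1
  1+1+1 = 3
  3+7 = 2 carry 1
  3+3+1 = 7
  7+7 = 6 carry 1
  5+4+1 = 2 carry 1
  1+1+1 = 3
  0+7 = 7
  7+1 = 0 carry 1
  2+1+1 = 4
  1+0 = 1

0o14073267234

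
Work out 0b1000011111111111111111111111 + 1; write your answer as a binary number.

0b1000100000000000000000000000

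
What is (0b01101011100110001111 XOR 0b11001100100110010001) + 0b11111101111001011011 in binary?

0b110100100111001111001

First 0b01101011100110001111 XOR 0b11001100100110010001 = 0b10100111000000011110.
Add column by column in base 2, right to left:
  0+1 = 1
  1+1 = 0 carry 1
  1+0+1 = 0 carry 1
  1+1+1 = 1 carry 1
  1+1+1 = 1 carry 1
  0+0+1 = 1
  0+1 = 1
  0+0 = 0
  0+0 = 0
  0+1 = 1
  0+1 = 1
  0+1 = 1
  1+1 = 0 carry 1
  1+0+1 = 0 carry 1
  1+1+1 = 1 carry 1
  0+1+1 = 0 carry 1
  0+1+1 = 0 carry 1
  1+1+1 = 1 carry 1
  0+1+1 = 0 carry 1
  1+1+1 = 1 carry 1
  final carry 1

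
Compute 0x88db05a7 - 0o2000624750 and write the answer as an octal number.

0o17065755677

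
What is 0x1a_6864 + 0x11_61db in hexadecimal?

Add column by column in base 16, right to left:
  4+b = f
  6+d = 3 carry 1
  8+1+1 = a
  6+6 = c
  a+1 = b
  1+1 = 2

0x2bca3f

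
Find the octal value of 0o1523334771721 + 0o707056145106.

0o2432413137027

Add column by column in base 8, right to left:
  1+6 = 7
  2+0 = 2
  7+1 = 0 carry 1
  1+5+1 = 7
  7+4 = 3 carry 1
  7+1+1 = 1 carry 1
  4+6+1 = 3 carry 1
  3+5+1 = 1 carry 1
  3+0+1 = 4
  3+7 = 2 carry 1
  2+0+1 = 3
  5+7 = 4 carry 1
  1+0+1 = 2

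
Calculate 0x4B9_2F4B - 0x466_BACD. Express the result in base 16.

Subtract column by column in base 16:
  B-D → E (borrow)
  4-C-1 → 7 (borrow)
  F-A-1 → 4
  2-B → 7 (borrow)
  9-6-1 → 2
  B-6 → 5
  4-4 → 0

0x52747E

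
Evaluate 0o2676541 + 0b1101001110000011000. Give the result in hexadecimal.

0x121979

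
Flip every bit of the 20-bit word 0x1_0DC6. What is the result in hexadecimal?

Each hex digit d becomes F−d:
  1→E, 0→F, D→2, C→3, 6→9

0xEF239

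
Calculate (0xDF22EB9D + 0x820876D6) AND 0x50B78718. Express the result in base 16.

0x40230210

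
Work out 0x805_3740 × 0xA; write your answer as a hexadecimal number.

Multiply each base-16 digit by 10, carrying:
  0×10 = 0 → write 0
  4×10 = 40 → write 8 carry 2
  7×10+2 = 72 → write 8 carry 4
  3×10+4 = 34 → write 2 carry 2
  5×10+2 = 52 → write 4 carry 3
  0×10+3 = 3 → write 3
  8×10 = 80 → write 0 carry 5
  remaining carry: 5

0x50342880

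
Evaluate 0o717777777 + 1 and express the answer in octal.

0o720000000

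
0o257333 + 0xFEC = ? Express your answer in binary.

0b10110111011000111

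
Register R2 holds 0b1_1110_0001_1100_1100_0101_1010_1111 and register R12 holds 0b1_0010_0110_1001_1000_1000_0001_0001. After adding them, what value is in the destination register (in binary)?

0b110000100001100100110111000000

Add column by column in base 2, right to left:
  1+1 = 0 carry 1
  1+0+1 = 0 carry 1
  1+0+1 = 0 carry 1
  1+0+1 = 0 carry 1
  0+1+1 = 0 carry 1
  1+0+1 = 0 carry 1
  0+0+1 = 1
  1+0 = 1
  1+0 = 1
  0+0 = 0
  1+0 = 1
  0+1 = 1
  0+0 = 0
  0+0 = 0
  1+0 = 1
  1+1 = 0 carry 1
  0+1+1 = 0 carry 1
  0+0+1 = 1
  1+0 = 1
  1+1 = 0 carry 1
  1+0+1 = 0 carry 1
  0+1+1 = 0 carry 1
  0+1+1 = 0 carry 1
  0+0+1 = 1
  0+0 = 0
  1+1 = 0 carry 1
  1+0+1 = 0 carry 1
  1+0+1 = 0 carry 1
  1+1+1 = 1 carry 1
  final carry 1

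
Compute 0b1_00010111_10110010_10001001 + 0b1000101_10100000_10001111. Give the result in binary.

0b1010111010101001100011000

Add column by column in base 2, right to left:
  1+1 = 0 carry 1
  0+1+1 = 0 carry 1
  0+1+1 = 0 carry 1
  1+1+1 = 1 carry 1
  0+0+1 = 1
  0+0 = 0
  0+0 = 0
  1+1 = 0 carry 1
  0+0+1 = 1
  1+0 = 1
  0+0 = 0
  0+0 = 0
  1+0 = 1
  1+1 = 0 carry 1
  0+0+1 = 1
  1+1 = 0 carry 1
  1+1+1 = 1 carry 1
  1+0+1 = 0 carry 1
  1+1+1 = 1 carry 1
  0+0+1 = 1
  1+0 = 1
  0+0 = 0
  0+1 = 1
  0+0 = 0
  1+0 = 1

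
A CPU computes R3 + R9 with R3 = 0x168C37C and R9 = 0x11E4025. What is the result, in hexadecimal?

Add column by column in base 16, right to left:
  C+5 = 1 carry 1
  7+2+1 = A
  3+0 = 3
  C+4 = 0 carry 1
  8+E+1 = 7 carry 1
  6+1+1 = 8
  1+1 = 2

0x28703A1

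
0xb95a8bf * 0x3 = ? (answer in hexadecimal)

0x22c0fa3d

Multiply each base-16 digit by 3, carrying:
  f×3 = 45 → write d carry 2
  b×3+2 = 35 → write 3 carry 2
  8×3+2 = 26 → write a carry 1
  a×3+1 = 31 → write f carry 1
  5×3+1 = 16 → write 0 carry 1
  9×3+1 = 28 → write c carry 1
  b×3+1 = 34 → write 2 carry 2
  remaining carry: 2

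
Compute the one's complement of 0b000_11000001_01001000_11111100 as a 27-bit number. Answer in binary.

0b111001111101011011100000011

Invert each bit: 000110000010100100011111100 → 111001111101011011100000011.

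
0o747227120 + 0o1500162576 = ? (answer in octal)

Add column by column in base 8, right to left:
  0+6 = 6
  2+7 = 1 carry 1
  1+5+1 = 7
  7+2 = 1 carry 1
  2+6+1 = 1 carry 1
  2+1+1 = 4
  7+0 = 7
  4+0 = 4
  7+5 = 4 carry 1
  0+1+1 = 2

0o2447411716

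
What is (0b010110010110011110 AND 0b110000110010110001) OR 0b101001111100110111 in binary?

0b111001111110110111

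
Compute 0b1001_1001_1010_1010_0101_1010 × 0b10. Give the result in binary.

0b1001100110101010010110100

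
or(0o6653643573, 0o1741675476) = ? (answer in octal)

OR each oct digit independently (no carries):
  6|1=7, 6|7=7, 5|4=5, 3|1=3, 6|6=6, 4|7=7, 3|5=7, 5|4=5, 7|7=7, 3|6=7

0o7753677577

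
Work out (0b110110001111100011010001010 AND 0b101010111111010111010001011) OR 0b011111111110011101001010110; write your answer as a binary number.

0b110110001111100011010001010 AND 0b101010111111010111010001011 = 0b100010001111000011010001010.
Then OR with 0b011111111110011101001010110.

0b111111111111011111011011110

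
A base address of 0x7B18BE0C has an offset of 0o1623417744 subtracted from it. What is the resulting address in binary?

0x7B18BE0C = 0b1111011000110001011111000001100 in binary.
0o1623417744 = 0b1110010011100001111111100100 in binary.
Subtract column by column in base 2:
  0-0 → 0
  0-0 → 0
  1-1 → 0
  1-0 → 1
  0-0 → 0
  0-1 → 1 (borrow)
  0-1-1 → 0 (borrow)
  0-1-1 → 0 (borrow)
  0-1-1 → 0 (borrow)
  1-1-1 → 1 (borrow)
  1-1-1 → 1 (borrow)
  1-1-1 → 1 (borrow)
  1-1-1 → 1 (borrow)
  1-0-1 → 0
  0-0 → 0
  1-0 → 1
  0-0 → 0
  0-1 → 1 (borrow)
  0-1-1 → 0 (borrow)
  1-1-1 → 1 (borrow)
  1-0-1 → 0
  0-0 → 0
  0-1 → 1 (borrow)
  0-0-1 → 1 (borrow)
  1-0-1 → 0
  1-1 → 0
  0-1 → 1 (borrow)
  1-1-1 → 1 (borrow)
  1-0-1 → 0
  1-0 → 1
  1-0 → 1

0b1101100110010101001111000101000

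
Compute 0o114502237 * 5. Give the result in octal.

0o577113433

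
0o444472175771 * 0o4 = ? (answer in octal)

Multiply each base-8 digit by 4, carrying:
  1×4 = 4 → write 4
  7×4 = 28 → write 4 carry 3
  7×4+3 = 31 → write 7 carry 3
  5×4+3 = 23 → write 7 carry 2
  7×4+2 = 30 → write 6 carry 3
  1×4+3 = 7 → write 7
  2×4 = 8 → write 0 carry 1
  7×4+1 = 29 → write 5 carry 3
  4×4+3 = 19 → write 3 carry 2
  4×4+2 = 18 → write 2 carry 2
  4×4+2 = 18 → write 2 carry 2
  4×4+2 = 18 → write 2 carry 2
  remaining carry: 2

0o2222350767744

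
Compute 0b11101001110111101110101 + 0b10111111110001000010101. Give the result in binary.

Add column by column in base 2, right to left:
  1+1 = 0 carry 1
  0+0+1 = 1
  1+1 = 0 carry 1
  0+0+1 = 1
  1+1 = 0 carry 1
  1+0+1 = 0 carry 1
  1+0+1 = 0 carry 1
  0+0+1 = 1
  1+0 = 1
  1+1 = 0 carry 1
  1+0+1 = 0 carry 1
  1+0+1 = 0 carry 1
  0+0+1 = 1
  1+1 = 0 carry 1
  1+1+1 = 1 carry 1
  1+1+1 = 1 carry 1
  0+1+1 = 0 carry 1
  0+1+1 = 0 carry 1
  1+1+1 = 1 carry 1
  0+1+1 = 0 carry 1
  1+1+1 = 1 carry 1
  1+0+1 = 0 carry 1
  1+1+1 = 1 carry 1
  final carry 1

0b110101001101000110001010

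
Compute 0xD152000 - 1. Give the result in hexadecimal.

The trailing 3 digits are 0, so subtracting 1 borrows through: they become F and the next digit up decrements.

0xD151FFF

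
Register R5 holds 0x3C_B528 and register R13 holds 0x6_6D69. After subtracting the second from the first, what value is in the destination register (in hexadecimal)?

Subtract column by column in base 16:
  8-9 → F (borrow)
  2-6-1 → B (borrow)
  5-D-1 → 7 (borrow)
  B-6-1 → 4
  C-6 → 6
  3-0 → 3

0x3647BF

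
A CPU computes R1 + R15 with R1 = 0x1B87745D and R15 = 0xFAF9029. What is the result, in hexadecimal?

0x2B370486

Add column by column in base 16, right to left:
  D+9 = 6 carry 1
  5+2+1 = 8
  4+0 = 4
  7+9 = 0 carry 1
  7+F+1 = 7 carry 1
  8+A+1 = 3 carry 1
  B+F+1 = B carry 1
  1+0+1 = 2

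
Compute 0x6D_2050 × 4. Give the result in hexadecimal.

0x1B48140

Multiply each base-16 digit by 4, carrying:
  0×4 = 0 → write 0
  5×4 = 20 → write 4 carry 1
  0×4+1 = 1 → write 1
  2×4 = 8 → write 8
  D×4 = 52 → write 4 carry 3
  6×4+3 = 27 → write B carry 1
  remaining carry: 1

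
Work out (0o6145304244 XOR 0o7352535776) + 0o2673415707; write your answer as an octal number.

First 0o6145304244 XOR 0o7352535776 = 0o1217631532.
Add column by column in base 8, right to left:
  2+7 = 1 carry 1
  3+0+1 = 4
  5+7 = 4 carry 1
  1+5+1 = 7
  3+1 = 4
  6+4 = 2 carry 1
  7+3+1 = 3 carry 1
  1+7+1 = 1 carry 1
  2+6+1 = 1 carry 1
  1+2+1 = 4

0o4113247441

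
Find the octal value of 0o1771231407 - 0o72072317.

Subtract column by column in base 8:
  7-7 → 0
  0-1 → 7 (borrow)
  4-3-1 → 0
  1-2 → 7 (borrow)
  3-7-1 → 3 (borrow)
  2-0-1 → 1
  1-2 → 7 (borrow)
  7-7-1 → 7 (borrow)
  7-0-1 → 6
  1-0 → 1

0o1677137070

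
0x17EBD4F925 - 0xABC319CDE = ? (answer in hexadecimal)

0xD2FA35C47

Subtract column by column in base 16:
  5-E → 7 (borrow)
  2-D-1 → 4 (borrow)
  9-C-1 → C (borrow)
  F-9-1 → 5
  4-1 → 3
  D-3 → A
  B-C → F (borrow)
  E-B-1 → 2
  7-A → D (borrow)
  1-0-1 → 0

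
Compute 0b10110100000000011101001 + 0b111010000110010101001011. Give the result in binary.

Add column by column in base 2, right to left:
  1+1 = 0 carry 1
  0+1+1 = 0 carry 1
  0+0+1 = 1
  1+1 = 0 carry 1
  0+0+1 = 1
  1+0 = 1
  1+1 = 0 carry 1
  1+0+1 = 0 carry 1
  0+1+1 = 0 carry 1
  0+0+1 = 1
  0+1 = 1
  0+0 = 0
  0+0 = 0
  0+1 = 1
  0+1 = 1
  0+0 = 0
  0+0 = 0
  1+0 = 1
  0+0 = 0
  1+1 = 0 carry 1
  1+0+1 = 0 carry 1
  0+1+1 = 0 carry 1
  1+1+1 = 1 carry 1
  0+1+1 = 0 carry 1
  final carry 1

0b1010000100110011000110100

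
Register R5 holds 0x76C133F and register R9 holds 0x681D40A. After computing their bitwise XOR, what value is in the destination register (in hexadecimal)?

0x1EDC735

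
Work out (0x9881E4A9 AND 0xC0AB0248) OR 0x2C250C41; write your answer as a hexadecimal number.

0x9881E4A9 AND 0xC0AB0248 = 0x80810008.
Then OR with 0x2C250C41.

0xACA50C49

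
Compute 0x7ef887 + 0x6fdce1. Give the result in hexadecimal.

0xeed568

Add column by column in base 16, right to left:
  7+1 = 8
  8+e = 6 carry 1
  8+c+1 = 5 carry 1
  f+d+1 = d carry 1
  e+f+1 = e carry 1
  7+6+1 = e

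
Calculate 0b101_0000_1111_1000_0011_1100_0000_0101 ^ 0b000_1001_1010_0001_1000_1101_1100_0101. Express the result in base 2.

0b1011001010110011011000111000000

XOR bit by bit (1 where the bits differ):
  1010000111110000011110000000101
^ 0001001101000011000110111000101
= 1011001010110011011000111000000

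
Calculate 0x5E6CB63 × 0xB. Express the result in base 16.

0x40EABD41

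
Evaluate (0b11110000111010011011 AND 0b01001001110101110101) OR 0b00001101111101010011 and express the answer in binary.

0b1001101111101010011

0b11110000111010011011 AND 0b01001001110101110101 = 0b01000000110000010001.
Then OR with 0b00001101111101010011.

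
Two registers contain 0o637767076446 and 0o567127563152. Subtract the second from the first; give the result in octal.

0o50637313274

Subtract column by column in base 8:
  6-2 → 4
  4-5 → 7 (borrow)
  4-1-1 → 2
  6-3 → 3
  7-6 → 1
  0-5 → 3 (borrow)
  7-7-1 → 7 (borrow)
  6-2-1 → 3
  7-1 → 6
  7-7 → 0
  3-6 → 5 (borrow)
  6-5-1 → 0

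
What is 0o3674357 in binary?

0b11110111100011101111

Each octal digit is 3 bits: 3=011 6=110 7=111 4=100 3=011 5=101 7=111.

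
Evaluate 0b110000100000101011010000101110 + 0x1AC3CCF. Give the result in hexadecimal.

0b110000100000101011010000101110 = 0x3082B42E in hexadecimal.
Add column by column in base 16, right to left:
  E+F = D carry 1
  2+C+1 = F
  4+C = 0 carry 1
  B+3+1 = F
  2+C = E
  8+A = 2 carry 1
  0+1+1 = 2
  3+0 = 3

0x322EF0FD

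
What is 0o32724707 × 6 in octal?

0o241375252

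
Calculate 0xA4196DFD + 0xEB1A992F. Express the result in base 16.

0x18F34072C

Add column by column in base 16, right to left:
  D+F = C carry 1
  F+2+1 = 2 carry 1
  D+9+1 = 7 carry 1
  6+9+1 = 0 carry 1
  9+A+1 = 4 carry 1
  1+1+1 = 3
  4+B = F
  A+E = 8 carry 1
  final carry 1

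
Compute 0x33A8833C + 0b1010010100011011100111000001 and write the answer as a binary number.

0b111101111110100011110011111101

0x33A8833C = 0b110011101010001000001100111100 in binary.
Add column by column in base 2, right to left:
  0+1 = 1
  0+0 = 0
  1+0 = 1
  1+0 = 1
  1+0 = 1
  1+0 = 1
  0+1 = 1
  0+1 = 1
  1+1 = 0 carry 1
  1+0+1 = 0 carry 1
  0+0+1 = 1
  0+1 = 1
  0+1 = 1
  0+1 = 1
  0+0 = 0
  1+1 = 0 carry 1
  0+1+1 = 0 carry 1
  0+0+1 = 1
  0+0 = 0
  1+0 = 1
  0+1 = 1
  1+0 = 1
  0+1 = 1
  1+0 = 1
  1+0 = 1
  1+1 = 0 carry 1
  0+0+1 = 1
  0+1 = 1
  1+0 = 1
  1+0 = 1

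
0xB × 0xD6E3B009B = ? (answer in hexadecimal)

0x93BC8906A9

Multiply each base-16 digit by 11, carrying:
  B×11 = 121 → write 9 carry 7
  9×11+7 = 106 → write A carry 6
  0×11+6 = 6 → write 6
  0×11 = 0 → write 0
  B×11 = 121 → write 9 carry 7
  3×11+7 = 40 → write 8 carry 2
  E×11+2 = 156 → write C carry 9
  6×11+9 = 75 → write B carry 4
  D×11+4 = 147 → write 3 carry 9
  remaining carry: 9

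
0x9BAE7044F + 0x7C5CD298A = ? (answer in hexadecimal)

0x1180B42DD9

Add column by column in base 16, right to left:
  F+A = 9 carry 1
  4+8+1 = D
  4+9 = D
  0+2 = 2
  7+D = 4 carry 1
  E+C+1 = B carry 1
  A+5+1 = 0 carry 1
  B+C+1 = 8 carry 1
  9+7+1 = 1 carry 1
  final carry 1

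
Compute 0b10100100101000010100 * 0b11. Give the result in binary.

0b111101101111000111100

Multiply each base-2 digit by 3, carrying:
  0×3 = 0 → write 0
  0×3 = 0 → write 0
  1×3 = 3 → write 1 carry 1
  0×3+1 = 1 → write 1
  1×3 = 3 → write 1 carry 1
  0×3+1 = 1 → write 1
  0×3 = 0 → write 0
  0×3 = 0 → write 0
  0×3 = 0 → write 0
  1×3 = 3 → write 1 carry 1
  0×3+1 = 1 → write 1
  1×3 = 3 → write 1 carry 1
  0×3+1 = 1 → write 1
  0×3 = 0 → write 0
  1×3 = 3 → write 1 carry 1
  0×3+1 = 1 → write 1
  0×3 = 0 → write 0
  1×3 = 3 → write 1 carry 1
  0×3+1 = 1 → write 1
  1×3 = 3 → write 1 carry 1
  remaining carry: 1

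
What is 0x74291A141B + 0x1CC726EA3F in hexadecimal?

0x90F040FE5A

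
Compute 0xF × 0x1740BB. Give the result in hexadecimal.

0x15CCAF5

Multiply each base-16 digit by 15, carrying:
  B×15 = 165 → write 5 carry 10
  B×15+10 = 175 → write F carry 10
  0×15+10 = 10 → write A
  4×15 = 60 → write C carry 3
  7×15+3 = 108 → write C carry 6
  1×15+6 = 21 → write 5 carry 1
  remaining carry: 1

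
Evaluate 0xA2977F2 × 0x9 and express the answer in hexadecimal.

0x5B753782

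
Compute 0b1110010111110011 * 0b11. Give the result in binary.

Multiply each base-2 digit by 3, carrying:
  1×3 = 3 → write 1 carry 1
  1×3+1 = 4 → write 0 carry 2
  0×3+2 = 2 → write 0 carry 1
  0×3+1 = 1 → write 1
  1×3 = 3 → write 1 carry 1
  1×3+1 = 4 → write 0 carry 2
  1×3+2 = 5 → write 1 carry 2
  1×3+2 = 5 → write 1 carry 2
  1×3+2 = 5 → write 1 carry 2
  0×3+2 = 2 → write 0 carry 1
  1×3+1 = 4 → write 0 carry 2
  0×3+2 = 2 → write 0 carry 1
  0×3+1 = 1 → write 1
  1×3 = 3 → write 1 carry 1
  1×3+1 = 4 → write 0 carry 2
  1×3+2 = 5 → write 1 carry 2
  remaining carry: 10

0b101011000111011001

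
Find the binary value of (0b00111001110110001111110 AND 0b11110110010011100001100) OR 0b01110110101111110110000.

0b00111001110110001111110 AND 0b11110110010011100001100 = 0b00110000010010000001100.
Then OR with 0b01110110101111110110000.

0b1110110111111110111100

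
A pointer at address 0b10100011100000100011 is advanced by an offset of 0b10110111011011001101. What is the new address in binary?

Add column by column in base 2, right to left:
  1+1 = 0 carry 1
  1+0+1 = 0 carry 1
  0+1+1 = 0 carry 1
  0+1+1 = 0 carry 1
  0+0+1 = 1
  1+0 = 1
  0+1 = 1
  0+1 = 1
  0+0 = 0
  0+1 = 1
  0+1 = 1
  1+0 = 1
  1+1 = 0 carry 1
  1+1+1 = 1 carry 1
  0+1+1 = 0 carry 1
  0+0+1 = 1
  0+1 = 1
  1+1 = 0 carry 1
  0+0+1 = 1
  1+1 = 0 carry 1
  final carry 1

0b101011010111011110000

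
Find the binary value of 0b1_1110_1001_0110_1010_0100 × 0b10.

0b1111010010110101001000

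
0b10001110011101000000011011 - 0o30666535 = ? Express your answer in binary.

0o30666535 = 0b11000110110110101011101 in binary.
Subtract column by column in base 2:
  1-1 → 0
  1-0 → 1
  0-1 → 1 (borrow)
  1-1-1 → 1 (borrow)
  1-1-1 → 1 (borrow)
  0-0-1 → 1 (borrow)
  0-1-1 → 0 (borrow)
  0-0-1 → 1 (borrow)
  0-1-1 → 0 (borrow)
  0-0-1 → 1 (borrow)
  0-1-1 → 0 (borrow)
  0-1-1 → 0 (borrow)
  1-0-1 → 0
  0-1 → 1 (borrow)
  1-1-1 → 1 (borrow)
  1-0-1 → 0
  1-1 → 0
  0-1 → 1 (borrow)
  0-0-1 → 1 (borrow)
  1-0-1 → 0
  1-0 → 1
  1-1 → 0
  0-1 → 1 (borrow)
  0-0-1 → 1 (borrow)
  0-0-1 → 1 (borrow)
  1-0-1 → 0

0b1110101100110001010111110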